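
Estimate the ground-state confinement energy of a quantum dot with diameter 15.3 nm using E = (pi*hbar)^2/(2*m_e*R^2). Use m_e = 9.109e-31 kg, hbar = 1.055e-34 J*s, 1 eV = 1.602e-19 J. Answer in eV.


Radius R = 15.3/2 = 7.65 nm = 7.65e-09 m
E = (pi * 1.055e-34)^2 / (2 * 9.109e-31 * (7.65e-09)^2)
E(J) = 1.03034e-21
E = E(J) / 1.602e-19 = 0.0064 eV

0.0064


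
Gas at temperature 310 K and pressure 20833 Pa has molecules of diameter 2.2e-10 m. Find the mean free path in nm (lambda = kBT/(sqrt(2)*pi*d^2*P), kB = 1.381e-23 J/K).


Mean free path: lambda = kB*T / (sqrt(2) * pi * d^2 * P)
lambda = 1.381e-23 * 310 / (sqrt(2) * pi * (2.2e-10)^2 * 20833)
lambda = 9.55638e-07 m
lambda = 955.64 nm

955.64


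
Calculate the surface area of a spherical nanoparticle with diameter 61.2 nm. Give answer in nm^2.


Radius r = 61.2/2 = 30.6 nm
Surface area SA = 4 * pi * r^2
SA = 4 * pi * (30.6)^2
SA = 11766.65 nm^2

11766.65


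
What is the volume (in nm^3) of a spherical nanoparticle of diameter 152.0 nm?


Radius r = 152.0/2 = 76 nm
Volume V = (4/3) * pi * r^3
V = (4/3) * pi * (76)^3
V = 1838778.37 nm^3

1838778.37


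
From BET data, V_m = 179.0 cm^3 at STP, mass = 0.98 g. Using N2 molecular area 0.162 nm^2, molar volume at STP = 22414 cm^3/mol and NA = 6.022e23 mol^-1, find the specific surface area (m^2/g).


Number of moles in monolayer = V_m / 22414 = 179.0 / 22414 = 0.00798608
Number of molecules = moles * NA = 0.00798608 * 6.022e23
SA = molecules * sigma / mass
SA = (179.0 / 22414) * 6.022e23 * 0.162e-18 / 0.98
SA = 795.0 m^2/g

795.0


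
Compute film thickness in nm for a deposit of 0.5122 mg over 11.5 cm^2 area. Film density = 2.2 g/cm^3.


Convert: m = 0.5122 mg = 5.1220e-07 kg, A = 11.5 cm^2 = 1.1500e-03 m^2, rho = 2.2 g/cm^3 = 2200 kg/m^3
t = m / (A * rho)
t = 5.1220e-07 / (1.1500e-03 * 2200)
t = 2.0245e-07 m = 202.5 nm

202.5


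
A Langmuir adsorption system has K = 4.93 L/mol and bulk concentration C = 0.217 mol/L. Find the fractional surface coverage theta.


Langmuir isotherm: theta = K*C / (1 + K*C)
K*C = 4.93 * 0.217 = 1.06981
theta = 1.06981 / (1 + 1.06981) = 1.06981 / 2.06981
theta = 0.5169

0.5169


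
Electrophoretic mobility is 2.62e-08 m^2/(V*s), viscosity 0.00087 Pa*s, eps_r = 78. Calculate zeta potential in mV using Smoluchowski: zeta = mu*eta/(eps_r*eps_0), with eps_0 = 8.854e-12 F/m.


Smoluchowski equation: zeta = mu * eta / (eps_r * eps_0)
zeta = 2.62e-08 * 0.00087 / (78 * 8.854e-12)
zeta = 0.033006 V = 33.01 mV

33.01


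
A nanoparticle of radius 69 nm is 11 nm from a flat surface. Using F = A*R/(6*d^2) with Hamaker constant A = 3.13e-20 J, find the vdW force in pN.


Convert to SI: R = 69 nm = 6.9e-08 m, d = 11 nm = 1.1e-08 m
F = A * R / (6 * d^2)
F = 3.13e-20 * 6.9e-08 / (6 * (1.1e-08)^2)
F = 2.97479e-12 N = 2.975 pN

2.975


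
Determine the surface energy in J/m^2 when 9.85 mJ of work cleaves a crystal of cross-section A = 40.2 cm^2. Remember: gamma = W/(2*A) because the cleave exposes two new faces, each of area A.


Convert: A = 40.2 cm^2 = 0.00402 m^2, W = 9.85 mJ = 0.00985 J
Cleaving exposes two faces of area A, so total new surface = 2*A and gamma = W / (2*A)
gamma = 0.00985 / (2 * 0.00402)
gamma = 1.225 J/m^2

1.225


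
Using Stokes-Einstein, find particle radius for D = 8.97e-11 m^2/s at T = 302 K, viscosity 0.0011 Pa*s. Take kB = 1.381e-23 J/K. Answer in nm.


Stokes-Einstein: R = kB*T / (6*pi*eta*D)
R = 1.381e-23 * 302 / (6 * pi * 0.0011 * 8.97e-11)
R = 2.24241e-09 m = 2.24 nm

2.24


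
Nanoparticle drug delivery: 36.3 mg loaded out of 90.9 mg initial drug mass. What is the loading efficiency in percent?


Drug loading efficiency = (drug loaded / drug initial) * 100
DLE = 36.3 / 90.9 * 100
DLE = 0.3993 * 100
DLE = 39.93%

39.93


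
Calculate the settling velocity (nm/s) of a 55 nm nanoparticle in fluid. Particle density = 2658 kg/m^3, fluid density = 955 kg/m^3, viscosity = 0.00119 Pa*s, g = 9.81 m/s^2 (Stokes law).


Radius R = 55/2 nm = 2.75e-08 m
Density difference = 2658 - 955 = 1703 kg/m^3
v = 2 * R^2 * (rho_p - rho_f) * g / (9 * eta)
v = 2 * (2.75e-08)^2 * 1703 * 9.81 / (9 * 0.00119)
v = 2.35933e-09 m/s = 2.3593 nm/s

2.3593


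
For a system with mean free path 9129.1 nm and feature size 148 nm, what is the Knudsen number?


Knudsen number Kn = lambda / L
Kn = 9129.1 / 148
Kn = 61.6831

61.6831


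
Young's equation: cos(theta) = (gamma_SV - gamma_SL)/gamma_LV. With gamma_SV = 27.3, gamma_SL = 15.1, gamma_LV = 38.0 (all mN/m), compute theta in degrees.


cos(theta) = (gamma_SV - gamma_SL) / gamma_LV
cos(theta) = (27.3 - 15.1) / 38.0
cos(theta) = 0.321053
theta = arccos(0.321053) = 71.27 degrees

71.27


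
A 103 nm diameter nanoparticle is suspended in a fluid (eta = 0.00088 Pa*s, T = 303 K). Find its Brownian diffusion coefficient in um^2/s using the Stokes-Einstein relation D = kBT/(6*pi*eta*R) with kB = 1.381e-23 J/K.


Radius R = 103/2 = 51.5 nm = 5.15e-08 m
D = kB*T / (6*pi*eta*R)
D = 1.381e-23 * 303 / (6 * pi * 0.00088 * 5.15e-08)
D = 4.8983e-12 m^2/s = 4.898 um^2/s

4.898


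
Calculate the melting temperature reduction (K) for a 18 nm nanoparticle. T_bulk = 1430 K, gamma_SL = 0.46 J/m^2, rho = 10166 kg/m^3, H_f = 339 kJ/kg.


Radius R = 18/2 = 9 nm = 9e-09 m
Convert H_f = 339 kJ/kg = 339000 J/kg
dT = 2 * gamma_SL * T_bulk / (rho * H_f * R)
dT = 2 * 0.46 * 1430 / (10166 * 339000 * 9e-09)
dT = 42.4 K

42.4


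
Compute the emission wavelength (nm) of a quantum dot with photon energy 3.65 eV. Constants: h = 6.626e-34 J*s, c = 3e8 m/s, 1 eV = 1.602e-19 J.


Convert energy: E = 3.65 eV = 3.65 * 1.602e-19 = 5.8473e-19 J
lambda = h*c / E = 6.626e-34 * 3e8 / 5.8473e-19
lambda = 3.39952e-07 m = 340.0 nm

340.0


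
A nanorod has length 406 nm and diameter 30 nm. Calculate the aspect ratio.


Aspect ratio AR = length / diameter
AR = 406 / 30
AR = 13.53

13.53


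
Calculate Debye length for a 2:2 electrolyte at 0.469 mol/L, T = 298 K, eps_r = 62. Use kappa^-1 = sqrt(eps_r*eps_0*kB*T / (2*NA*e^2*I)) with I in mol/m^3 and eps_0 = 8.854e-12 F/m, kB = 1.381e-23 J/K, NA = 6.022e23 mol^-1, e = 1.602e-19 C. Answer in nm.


Ionic strength I = 0.469 * 2^2 * 1000 = 1876 mol/m^3
kappa^-1 = sqrt(62 * 8.854e-12 * 1.381e-23 * 298 / (2 * 6.022e23 * (1.602e-19)^2 * 1876))
kappa^-1 = 0.197 nm

0.197


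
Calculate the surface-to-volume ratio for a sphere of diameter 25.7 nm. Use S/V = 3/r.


Radius r = 25.7/2 = 12.85 nm
S/V = 3 / r = 3 / 12.85
S/V = 0.2335 nm^-1

0.2335


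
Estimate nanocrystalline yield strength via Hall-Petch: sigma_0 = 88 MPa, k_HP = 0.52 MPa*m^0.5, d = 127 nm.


d = 127 nm = 1.27e-07 m
sqrt(d) = 0.0003563706
Hall-Petch contribution = k / sqrt(d) = 0.52 / 0.0003563706 = 1459.2 MPa
sigma = sigma_0 + k/sqrt(d) = 88 + 1459.2 = 1547.2 MPa

1547.2


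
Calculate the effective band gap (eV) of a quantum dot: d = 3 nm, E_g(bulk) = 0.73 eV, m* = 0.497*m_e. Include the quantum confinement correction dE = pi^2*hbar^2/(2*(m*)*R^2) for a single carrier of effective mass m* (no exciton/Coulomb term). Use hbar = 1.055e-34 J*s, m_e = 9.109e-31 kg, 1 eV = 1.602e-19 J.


Radius R = 3/2 nm = 1.5e-09 m
Confinement energy dE = pi^2 * hbar^2 / (2 * m_eff * m_e * R^2)
dE = pi^2 * (1.055e-34)^2 / (2 * 0.497 * 9.109e-31 * (1.5e-09)^2) J, divided by 1.602e-19 J/eV
dE = 0.3366 eV
Total band gap = E_g(bulk) + dE = 0.73 + 0.3366 = 1.0666 eV

1.0666


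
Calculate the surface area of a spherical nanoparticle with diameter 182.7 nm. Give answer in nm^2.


Radius r = 182.7/2 = 91.35 nm
Surface area SA = 4 * pi * r^2
SA = 4 * pi * (91.35)^2
SA = 104864.13 nm^2

104864.13


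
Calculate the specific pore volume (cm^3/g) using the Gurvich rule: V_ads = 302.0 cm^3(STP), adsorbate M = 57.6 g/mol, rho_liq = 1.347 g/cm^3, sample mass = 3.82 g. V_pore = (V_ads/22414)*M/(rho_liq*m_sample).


Moles adsorbed n = V_ads / 22414 = 302.0 / 22414 = 1.347372e-02 mol
Liquid volume V_liq = n * M / rho_liq = 1.347372e-02 * 57.6 / 1.347 = 0.57616 cm^3
Specific pore volume V_pore = V_liq / m_sample = 0.57616 / 3.82
V_pore = 0.1508 cm^3/g

0.1508


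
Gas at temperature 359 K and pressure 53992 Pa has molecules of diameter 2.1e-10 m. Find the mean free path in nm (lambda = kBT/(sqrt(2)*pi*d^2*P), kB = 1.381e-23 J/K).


Mean free path: lambda = kB*T / (sqrt(2) * pi * d^2 * P)
lambda = 1.381e-23 * 359 / (sqrt(2) * pi * (2.1e-10)^2 * 53992)
lambda = 4.68657e-07 m
lambda = 468.66 nm

468.66


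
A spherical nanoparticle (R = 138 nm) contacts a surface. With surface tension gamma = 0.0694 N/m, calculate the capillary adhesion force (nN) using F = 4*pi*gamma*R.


Convert radius: R = 138 nm = 1.38e-07 m
F = 4 * pi * gamma * R
F = 4 * pi * 0.0694 * 1.38e-07
F = 1.20351e-07 N = 120.3506 nN

120.3506


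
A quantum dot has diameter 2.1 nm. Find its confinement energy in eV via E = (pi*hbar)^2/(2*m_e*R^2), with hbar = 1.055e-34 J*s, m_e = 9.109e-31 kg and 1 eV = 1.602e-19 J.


Radius R = 2.1/2 = 1.05 nm = 1.05e-09 m
E = (pi * 1.055e-34)^2 / (2 * 9.109e-31 * (1.05e-09)^2)
E(J) = 5.46922e-20
E = E(J) / 1.602e-19 = 0.3414 eV

0.3414


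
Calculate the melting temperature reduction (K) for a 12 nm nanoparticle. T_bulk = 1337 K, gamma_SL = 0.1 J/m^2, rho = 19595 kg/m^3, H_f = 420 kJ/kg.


Radius R = 12/2 = 6 nm = 6e-09 m
Convert H_f = 420 kJ/kg = 420000 J/kg
dT = 2 * gamma_SL * T_bulk / (rho * H_f * R)
dT = 2 * 0.1 * 1337 / (19595 * 420000 * 6e-09)
dT = 5.4 K

5.4


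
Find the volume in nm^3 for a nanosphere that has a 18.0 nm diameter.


Radius r = 18.0/2 = 9 nm
Volume V = (4/3) * pi * r^3
V = (4/3) * pi * (9)^3
V = 3053.63 nm^3

3053.63


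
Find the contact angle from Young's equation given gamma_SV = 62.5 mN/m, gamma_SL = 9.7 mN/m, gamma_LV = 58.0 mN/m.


cos(theta) = (gamma_SV - gamma_SL) / gamma_LV
cos(theta) = (62.5 - 9.7) / 58.0
cos(theta) = 0.910345
theta = arccos(0.910345) = 24.45 degrees

24.45


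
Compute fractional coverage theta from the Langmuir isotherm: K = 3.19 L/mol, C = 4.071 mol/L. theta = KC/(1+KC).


Langmuir isotherm: theta = K*C / (1 + K*C)
K*C = 3.19 * 4.071 = 12.98649
theta = 12.98649 / (1 + 12.98649) = 12.98649 / 13.98649
theta = 0.9285

0.9285


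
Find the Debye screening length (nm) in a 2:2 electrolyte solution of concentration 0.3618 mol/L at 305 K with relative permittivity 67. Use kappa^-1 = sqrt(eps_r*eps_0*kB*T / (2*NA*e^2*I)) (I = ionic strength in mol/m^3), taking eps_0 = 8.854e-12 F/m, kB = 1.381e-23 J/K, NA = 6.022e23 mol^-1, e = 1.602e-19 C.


Ionic strength I = 0.3618 * 2^2 * 1000 = 1447.2 mol/m^3
kappa^-1 = sqrt(67 * 8.854e-12 * 1.381e-23 * 305 / (2 * 6.022e23 * (1.602e-19)^2 * 1447.2))
kappa^-1 = 0.236 nm

0.236


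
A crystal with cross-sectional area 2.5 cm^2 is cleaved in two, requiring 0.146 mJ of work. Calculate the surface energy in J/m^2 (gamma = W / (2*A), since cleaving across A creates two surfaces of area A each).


Convert: A = 2.5 cm^2 = 0.00025 m^2, W = 0.146 mJ = 0.000146 J
Cleaving exposes two faces of area A, so total new surface = 2*A and gamma = W / (2*A)
gamma = 0.000146 / (2 * 0.00025)
gamma = 0.292 J/m^2

0.292


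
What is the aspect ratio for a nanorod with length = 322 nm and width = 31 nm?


Aspect ratio AR = length / diameter
AR = 322 / 31
AR = 10.39

10.39


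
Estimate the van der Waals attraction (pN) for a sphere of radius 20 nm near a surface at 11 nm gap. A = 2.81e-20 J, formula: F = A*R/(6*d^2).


Convert to SI: R = 20 nm = 2e-08 m, d = 11 nm = 1.1e-08 m
F = A * R / (6 * d^2)
F = 2.81e-20 * 2e-08 / (6 * (1.1e-08)^2)
F = 7.74105e-13 N = 0.774 pN

0.774


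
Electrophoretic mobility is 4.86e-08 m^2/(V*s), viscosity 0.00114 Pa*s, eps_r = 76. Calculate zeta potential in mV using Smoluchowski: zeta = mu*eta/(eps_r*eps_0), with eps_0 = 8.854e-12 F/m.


Smoluchowski equation: zeta = mu * eta / (eps_r * eps_0)
zeta = 4.86e-08 * 0.00114 / (76 * 8.854e-12)
zeta = 0.082336 V = 82.34 mV

82.34


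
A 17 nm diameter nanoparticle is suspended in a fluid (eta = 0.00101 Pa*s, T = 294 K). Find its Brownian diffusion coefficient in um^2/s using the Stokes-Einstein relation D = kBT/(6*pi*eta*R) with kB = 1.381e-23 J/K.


Radius R = 17/2 = 8.5 nm = 8.5e-09 m
D = kB*T / (6*pi*eta*R)
D = 1.381e-23 * 294 / (6 * pi * 0.00101 * 8.5e-09)
D = 2.50899e-11 m^2/s = 25.09 um^2/s

25.09


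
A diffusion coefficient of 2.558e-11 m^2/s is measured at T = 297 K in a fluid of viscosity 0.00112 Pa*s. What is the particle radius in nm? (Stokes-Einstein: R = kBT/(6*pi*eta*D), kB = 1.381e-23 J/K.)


Stokes-Einstein: R = kB*T / (6*pi*eta*D)
R = 1.381e-23 * 297 / (6 * pi * 0.00112 * 2.558e-11)
R = 7.59505e-09 m = 7.6 nm

7.6


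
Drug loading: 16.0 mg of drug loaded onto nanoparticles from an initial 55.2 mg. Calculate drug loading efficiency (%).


Drug loading efficiency = (drug loaded / drug initial) * 100
DLE = 16.0 / 55.2 * 100
DLE = 0.2899 * 100
DLE = 28.99%

28.99


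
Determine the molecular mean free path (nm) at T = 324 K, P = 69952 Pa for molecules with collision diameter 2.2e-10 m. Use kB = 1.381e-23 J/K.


Mean free path: lambda = kB*T / (sqrt(2) * pi * d^2 * P)
lambda = 1.381e-23 * 324 / (sqrt(2) * pi * (2.2e-10)^2 * 69952)
lambda = 2.9746e-07 m
lambda = 297.46 nm

297.46


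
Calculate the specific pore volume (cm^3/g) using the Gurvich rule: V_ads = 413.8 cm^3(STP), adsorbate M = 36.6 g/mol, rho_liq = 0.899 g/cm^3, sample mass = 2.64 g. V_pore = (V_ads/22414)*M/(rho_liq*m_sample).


Moles adsorbed n = V_ads / 22414 = 413.8 / 22414 = 1.846168e-02 mol
Liquid volume V_liq = n * M / rho_liq = 1.846168e-02 * 36.6 / 0.899 = 0.75161 cm^3
Specific pore volume V_pore = V_liq / m_sample = 0.75161 / 2.64
V_pore = 0.2847 cm^3/g

0.2847


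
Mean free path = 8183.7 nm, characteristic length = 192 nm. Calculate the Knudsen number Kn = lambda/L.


Knudsen number Kn = lambda / L
Kn = 8183.7 / 192
Kn = 42.6234

42.6234


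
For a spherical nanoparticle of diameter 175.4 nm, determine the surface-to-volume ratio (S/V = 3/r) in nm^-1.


Radius r = 175.4/2 = 87.7 nm
S/V = 3 / r = 3 / 87.7
S/V = 0.0342 nm^-1

0.0342


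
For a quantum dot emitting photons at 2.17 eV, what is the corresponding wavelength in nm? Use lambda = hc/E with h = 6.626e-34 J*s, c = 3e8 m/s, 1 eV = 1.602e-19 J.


Convert energy: E = 2.17 eV = 2.17 * 1.602e-19 = 3.47634e-19 J
lambda = h*c / E = 6.626e-34 * 3e8 / 3.47634e-19
lambda = 5.71808e-07 m = 571.8 nm

571.8


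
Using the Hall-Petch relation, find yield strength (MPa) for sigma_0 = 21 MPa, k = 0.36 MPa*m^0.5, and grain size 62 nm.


d = 62 nm = 6.2e-08 m
sqrt(d) = 0.000248998
Hall-Petch contribution = k / sqrt(d) = 0.36 / 0.000248998 = 1445.8 MPa
sigma = sigma_0 + k/sqrt(d) = 21 + 1445.8 = 1466.8 MPa

1466.8


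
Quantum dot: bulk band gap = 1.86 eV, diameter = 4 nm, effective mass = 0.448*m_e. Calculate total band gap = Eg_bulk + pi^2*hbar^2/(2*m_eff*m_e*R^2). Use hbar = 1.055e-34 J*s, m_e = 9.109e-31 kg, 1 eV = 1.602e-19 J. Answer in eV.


Radius R = 4/2 nm = 2e-09 m
Confinement energy dE = pi^2 * hbar^2 / (2 * m_eff * m_e * R^2)
dE = pi^2 * (1.055e-34)^2 / (2 * 0.448 * 9.109e-31 * (2e-09)^2) J, divided by 1.602e-19 J/eV
dE = 0.21 eV
Total band gap = E_g(bulk) + dE = 1.86 + 0.21 = 2.07 eV

2.07


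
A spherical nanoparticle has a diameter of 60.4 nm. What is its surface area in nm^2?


Radius r = 60.4/2 = 30.2 nm
Surface area SA = 4 * pi * r^2
SA = 4 * pi * (30.2)^2
SA = 11461.03 nm^2

11461.03


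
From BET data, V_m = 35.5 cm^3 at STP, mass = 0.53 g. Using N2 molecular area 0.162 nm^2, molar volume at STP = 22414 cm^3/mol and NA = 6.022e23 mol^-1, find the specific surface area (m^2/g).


Number of moles in monolayer = V_m / 22414 = 35.5 / 22414 = 0.00158383
Number of molecules = moles * NA = 0.00158383 * 6.022e23
SA = molecules * sigma / mass
SA = (35.5 / 22414) * 6.022e23 * 0.162e-18 / 0.53
SA = 291.5 m^2/g

291.5


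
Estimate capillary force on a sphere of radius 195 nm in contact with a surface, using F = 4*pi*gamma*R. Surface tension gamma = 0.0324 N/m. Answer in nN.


Convert radius: R = 195 nm = 1.95e-07 m
F = 4 * pi * gamma * R
F = 4 * pi * 0.0324 * 1.95e-07
F = 7.93943e-08 N = 79.3943 nN

79.3943


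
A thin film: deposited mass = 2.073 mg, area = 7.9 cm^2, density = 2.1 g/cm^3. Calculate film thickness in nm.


Convert: m = 2.073 mg = 2.0730e-06 kg, A = 7.9 cm^2 = 7.9000e-04 m^2, rho = 2.1 g/cm^3 = 2100 kg/m^3
t = m / (A * rho)
t = 2.0730e-06 / (7.9000e-04 * 2100)
t = 1.2495e-06 m = 1249.5 nm

1249.5


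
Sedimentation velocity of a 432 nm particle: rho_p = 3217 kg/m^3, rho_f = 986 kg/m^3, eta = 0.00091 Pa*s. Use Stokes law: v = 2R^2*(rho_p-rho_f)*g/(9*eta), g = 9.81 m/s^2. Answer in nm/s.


Radius R = 432/2 nm = 2.16e-07 m
Density difference = 3217 - 986 = 2231 kg/m^3
v = 2 * R^2 * (rho_p - rho_f) * g / (9 * eta)
v = 2 * (2.16e-07)^2 * 2231 * 9.81 / (9 * 0.00091)
v = 2.49357e-07 m/s = 249.3573 nm/s

249.3573


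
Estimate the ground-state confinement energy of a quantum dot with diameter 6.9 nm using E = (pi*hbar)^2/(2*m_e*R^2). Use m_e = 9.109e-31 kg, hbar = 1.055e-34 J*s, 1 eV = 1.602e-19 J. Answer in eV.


Radius R = 6.9/2 = 3.45 nm = 3.45e-09 m
E = (pi * 1.055e-34)^2 / (2 * 9.109e-31 * (3.45e-09)^2)
E(J) = 5.06601e-21
E = E(J) / 1.602e-19 = 0.0316 eV

0.0316


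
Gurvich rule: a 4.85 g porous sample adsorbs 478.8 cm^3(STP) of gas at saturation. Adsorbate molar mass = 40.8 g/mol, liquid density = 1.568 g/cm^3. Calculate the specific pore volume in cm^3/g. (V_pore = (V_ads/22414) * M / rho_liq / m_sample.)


Moles adsorbed n = V_ads / 22414 = 478.8 / 22414 = 2.136165e-02 mol
Liquid volume V_liq = n * M / rho_liq = 2.136165e-02 * 40.8 / 1.568 = 0.55584 cm^3
Specific pore volume V_pore = V_liq / m_sample = 0.55584 / 4.85
V_pore = 0.1146 cm^3/g

0.1146


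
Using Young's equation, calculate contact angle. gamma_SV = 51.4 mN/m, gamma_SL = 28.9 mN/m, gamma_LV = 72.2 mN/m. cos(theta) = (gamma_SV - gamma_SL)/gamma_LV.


cos(theta) = (gamma_SV - gamma_SL) / gamma_LV
cos(theta) = (51.4 - 28.9) / 72.2
cos(theta) = 0.311634
theta = arccos(0.311634) = 71.84 degrees

71.84


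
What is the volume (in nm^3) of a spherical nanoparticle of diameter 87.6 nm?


Radius r = 87.6/2 = 43.8 nm
Volume V = (4/3) * pi * r^3
V = (4/3) * pi * (43.8)^3
V = 351974.29 nm^3

351974.29


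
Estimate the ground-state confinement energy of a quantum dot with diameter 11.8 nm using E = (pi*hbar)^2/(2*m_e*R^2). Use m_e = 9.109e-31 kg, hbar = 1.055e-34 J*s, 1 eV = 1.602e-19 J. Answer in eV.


Radius R = 11.8/2 = 5.9 nm = 5.9e-09 m
E = (pi * 1.055e-34)^2 / (2 * 9.109e-31 * (5.9e-09)^2)
E(J) = 1.73221e-21
E = E(J) / 1.602e-19 = 0.0108 eV

0.0108


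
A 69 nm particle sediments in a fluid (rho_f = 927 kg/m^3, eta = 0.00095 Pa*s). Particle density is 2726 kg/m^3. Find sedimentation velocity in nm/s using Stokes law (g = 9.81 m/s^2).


Radius R = 69/2 nm = 3.45e-08 m
Density difference = 2726 - 927 = 1799 kg/m^3
v = 2 * R^2 * (rho_p - rho_f) * g / (9 * eta)
v = 2 * (3.45e-08)^2 * 1799 * 9.81 / (9 * 0.00095)
v = 4.91363e-09 m/s = 4.9136 nm/s

4.9136


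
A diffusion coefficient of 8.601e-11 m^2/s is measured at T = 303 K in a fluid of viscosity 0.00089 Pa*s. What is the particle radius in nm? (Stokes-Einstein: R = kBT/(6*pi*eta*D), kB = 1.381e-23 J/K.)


Stokes-Einstein: R = kB*T / (6*pi*eta*D)
R = 1.381e-23 * 303 / (6 * pi * 0.00089 * 8.601e-11)
R = 2.89999e-09 m = 2.9 nm

2.9


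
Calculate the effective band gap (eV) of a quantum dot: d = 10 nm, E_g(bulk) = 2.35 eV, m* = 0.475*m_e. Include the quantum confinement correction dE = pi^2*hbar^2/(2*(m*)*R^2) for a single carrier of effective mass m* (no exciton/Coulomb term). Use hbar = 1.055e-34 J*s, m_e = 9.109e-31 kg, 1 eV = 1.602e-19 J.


Radius R = 10/2 nm = 5e-09 m
Confinement energy dE = pi^2 * hbar^2 / (2 * m_eff * m_e * R^2)
dE = pi^2 * (1.055e-34)^2 / (2 * 0.475 * 9.109e-31 * (5e-09)^2) J, divided by 1.602e-19 J/eV
dE = 0.0317 eV
Total band gap = E_g(bulk) + dE = 2.35 + 0.0317 = 2.3817 eV

2.3817


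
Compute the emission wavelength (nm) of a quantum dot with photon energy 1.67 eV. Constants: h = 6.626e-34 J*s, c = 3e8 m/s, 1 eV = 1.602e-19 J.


Convert energy: E = 1.67 eV = 1.67 * 1.602e-19 = 2.67534e-19 J
lambda = h*c / E = 6.626e-34 * 3e8 / 2.67534e-19
lambda = 7.43008e-07 m = 743.0 nm

743.0


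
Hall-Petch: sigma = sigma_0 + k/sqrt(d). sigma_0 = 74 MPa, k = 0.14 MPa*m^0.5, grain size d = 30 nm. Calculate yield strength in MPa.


d = 30 nm = 3e-08 m
sqrt(d) = 0.0001732051
Hall-Petch contribution = k / sqrt(d) = 0.14 / 0.0001732051 = 808.3 MPa
sigma = sigma_0 + k/sqrt(d) = 74 + 808.3 = 882.3 MPa

882.3


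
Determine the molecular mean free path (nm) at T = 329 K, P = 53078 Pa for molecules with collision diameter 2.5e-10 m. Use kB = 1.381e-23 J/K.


Mean free path: lambda = kB*T / (sqrt(2) * pi * d^2 * P)
lambda = 1.381e-23 * 329 / (sqrt(2) * pi * (2.5e-10)^2 * 53078)
lambda = 3.08269e-07 m
lambda = 308.27 nm

308.27


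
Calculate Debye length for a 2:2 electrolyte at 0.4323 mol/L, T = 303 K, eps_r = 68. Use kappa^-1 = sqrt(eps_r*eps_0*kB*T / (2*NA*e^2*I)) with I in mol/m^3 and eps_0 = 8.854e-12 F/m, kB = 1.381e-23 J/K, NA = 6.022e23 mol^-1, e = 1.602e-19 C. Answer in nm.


Ionic strength I = 0.4323 * 2^2 * 1000 = 1729.2 mol/m^3
kappa^-1 = sqrt(68 * 8.854e-12 * 1.381e-23 * 303 / (2 * 6.022e23 * (1.602e-19)^2 * 1729.2))
kappa^-1 = 0.217 nm

0.217


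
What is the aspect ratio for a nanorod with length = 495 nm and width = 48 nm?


Aspect ratio AR = length / diameter
AR = 495 / 48
AR = 10.31

10.31


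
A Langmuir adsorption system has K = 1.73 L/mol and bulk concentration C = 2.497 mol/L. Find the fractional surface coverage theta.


Langmuir isotherm: theta = K*C / (1 + K*C)
K*C = 1.73 * 2.497 = 4.31981
theta = 4.31981 / (1 + 4.31981) = 4.31981 / 5.31981
theta = 0.812

0.812


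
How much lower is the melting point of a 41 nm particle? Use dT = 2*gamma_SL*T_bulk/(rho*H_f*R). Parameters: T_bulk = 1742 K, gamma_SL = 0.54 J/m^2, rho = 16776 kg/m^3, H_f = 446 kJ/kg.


Radius R = 41/2 = 20.5 nm = 2.05e-08 m
Convert H_f = 446 kJ/kg = 446000 J/kg
dT = 2 * gamma_SL * T_bulk / (rho * H_f * R)
dT = 2 * 0.54 * 1742 / (16776 * 446000 * 2.05e-08)
dT = 12.3 K

12.3


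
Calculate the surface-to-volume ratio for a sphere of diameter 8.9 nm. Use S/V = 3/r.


Radius r = 8.9/2 = 4.45 nm
S/V = 3 / r = 3 / 4.45
S/V = 0.6742 nm^-1

0.6742


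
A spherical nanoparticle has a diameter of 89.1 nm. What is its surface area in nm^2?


Radius r = 89.1/2 = 44.55 nm
Surface area SA = 4 * pi * r^2
SA = 4 * pi * (44.55)^2
SA = 24940.51 nm^2

24940.51


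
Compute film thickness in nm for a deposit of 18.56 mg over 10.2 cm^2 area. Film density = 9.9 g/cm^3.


Convert: m = 18.56 mg = 1.8560e-05 kg, A = 10.2 cm^2 = 1.0200e-03 m^2, rho = 9.9 g/cm^3 = 9900 kg/m^3
t = m / (A * rho)
t = 1.8560e-05 / (1.0200e-03 * 9900)
t = 1.8380e-06 m = 1838.0 nm

1838.0


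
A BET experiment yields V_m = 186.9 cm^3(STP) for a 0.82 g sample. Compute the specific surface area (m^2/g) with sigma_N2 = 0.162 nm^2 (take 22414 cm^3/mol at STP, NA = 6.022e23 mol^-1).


Number of moles in monolayer = V_m / 22414 = 186.9 / 22414 = 0.00833854
Number of molecules = moles * NA = 0.00833854 * 6.022e23
SA = molecules * sigma / mass
SA = (186.9 / 22414) * 6.022e23 * 0.162e-18 / 0.82
SA = 992.0 m^2/g

992.0


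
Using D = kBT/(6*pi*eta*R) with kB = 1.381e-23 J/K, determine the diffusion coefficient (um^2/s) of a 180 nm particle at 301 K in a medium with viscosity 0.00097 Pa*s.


Radius R = 180/2 = 90 nm = 9e-08 m
D = kB*T / (6*pi*eta*R)
D = 1.381e-23 * 301 / (6 * pi * 0.00097 * 9e-08)
D = 2.52607e-12 m^2/s = 2.526 um^2/s

2.526


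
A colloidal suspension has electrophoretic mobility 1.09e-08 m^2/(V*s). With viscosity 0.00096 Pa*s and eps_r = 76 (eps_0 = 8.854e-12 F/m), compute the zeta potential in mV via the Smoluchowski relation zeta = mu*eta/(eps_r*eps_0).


Smoluchowski equation: zeta = mu * eta / (eps_r * eps_0)
zeta = 1.09e-08 * 0.00096 / (76 * 8.854e-12)
zeta = 0.015551 V = 15.55 mV

15.55


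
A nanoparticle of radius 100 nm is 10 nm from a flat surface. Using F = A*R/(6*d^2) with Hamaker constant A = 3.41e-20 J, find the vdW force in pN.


Convert to SI: R = 100 nm = 1e-07 m, d = 10 nm = 1e-08 m
F = A * R / (6 * d^2)
F = 3.41e-20 * 1e-07 / (6 * (1e-08)^2)
F = 5.68333e-12 N = 5.683 pN

5.683


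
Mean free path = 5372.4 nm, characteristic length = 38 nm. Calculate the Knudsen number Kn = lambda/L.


Knudsen number Kn = lambda / L
Kn = 5372.4 / 38
Kn = 141.3789

141.3789


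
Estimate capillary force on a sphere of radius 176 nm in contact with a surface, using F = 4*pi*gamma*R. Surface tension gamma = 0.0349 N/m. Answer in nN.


Convert radius: R = 176 nm = 1.76e-07 m
F = 4 * pi * gamma * R
F = 4 * pi * 0.0349 * 1.76e-07
F = 7.71877e-08 N = 77.1877 nN

77.1877


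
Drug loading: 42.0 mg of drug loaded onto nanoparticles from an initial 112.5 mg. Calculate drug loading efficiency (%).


Drug loading efficiency = (drug loaded / drug initial) * 100
DLE = 42.0 / 112.5 * 100
DLE = 0.3733 * 100
DLE = 37.33%

37.33


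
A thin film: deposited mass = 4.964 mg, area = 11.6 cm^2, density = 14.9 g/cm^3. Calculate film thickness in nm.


Convert: m = 4.964 mg = 4.9640e-06 kg, A = 11.6 cm^2 = 1.1600e-03 m^2, rho = 14.9 g/cm^3 = 14900 kg/m^3
t = m / (A * rho)
t = 4.9640e-06 / (1.1600e-03 * 14900)
t = 2.8720e-07 m = 287.2 nm

287.2


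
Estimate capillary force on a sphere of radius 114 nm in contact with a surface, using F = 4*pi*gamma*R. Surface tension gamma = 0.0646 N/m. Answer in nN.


Convert radius: R = 114 nm = 1.14e-07 m
F = 4 * pi * gamma * R
F = 4 * pi * 0.0646 * 1.14e-07
F = 9.25438e-08 N = 92.5438 nN

92.5438


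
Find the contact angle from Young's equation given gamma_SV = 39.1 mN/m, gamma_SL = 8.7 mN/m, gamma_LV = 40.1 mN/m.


cos(theta) = (gamma_SV - gamma_SL) / gamma_LV
cos(theta) = (39.1 - 8.7) / 40.1
cos(theta) = 0.758105
theta = arccos(0.758105) = 40.7 degrees

40.7


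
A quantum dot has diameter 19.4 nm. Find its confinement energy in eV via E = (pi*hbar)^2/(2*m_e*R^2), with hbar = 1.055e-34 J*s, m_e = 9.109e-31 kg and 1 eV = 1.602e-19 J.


Radius R = 19.4/2 = 9.7 nm = 9.7e-09 m
E = (pi * 1.055e-34)^2 / (2 * 9.109e-31 * (9.7e-09)^2)
E(J) = 6.40856e-22
E = E(J) / 1.602e-19 = 0.004 eV

0.004


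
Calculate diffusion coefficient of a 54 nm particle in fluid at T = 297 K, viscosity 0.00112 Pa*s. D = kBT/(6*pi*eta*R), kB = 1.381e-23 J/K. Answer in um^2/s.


Radius R = 54/2 = 27 nm = 2.7e-08 m
D = kB*T / (6*pi*eta*R)
D = 1.381e-23 * 297 / (6 * pi * 0.00112 * 2.7e-08)
D = 7.1956e-12 m^2/s = 7.196 um^2/s

7.196


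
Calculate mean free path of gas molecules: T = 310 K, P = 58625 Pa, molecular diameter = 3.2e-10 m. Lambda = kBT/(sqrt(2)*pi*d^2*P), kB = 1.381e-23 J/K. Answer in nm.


Mean free path: lambda = kB*T / (sqrt(2) * pi * d^2 * P)
lambda = 1.381e-23 * 310 / (sqrt(2) * pi * (3.2e-10)^2 * 58625)
lambda = 1.60512e-07 m
lambda = 160.51 nm

160.51


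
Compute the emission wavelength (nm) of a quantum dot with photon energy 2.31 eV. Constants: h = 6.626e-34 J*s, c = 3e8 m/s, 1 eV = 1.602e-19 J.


Convert energy: E = 2.31 eV = 2.31 * 1.602e-19 = 3.70062e-19 J
lambda = h*c / E = 6.626e-34 * 3e8 / 3.70062e-19
lambda = 5.37153e-07 m = 537.2 nm

537.2


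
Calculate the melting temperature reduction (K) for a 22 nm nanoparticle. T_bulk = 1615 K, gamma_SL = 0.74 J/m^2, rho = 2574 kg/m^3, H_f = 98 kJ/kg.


Radius R = 22/2 = 11 nm = 1.1e-08 m
Convert H_f = 98 kJ/kg = 98000 J/kg
dT = 2 * gamma_SL * T_bulk / (rho * H_f * R)
dT = 2 * 0.74 * 1615 / (2574 * 98000 * 1.1e-08)
dT = 861.4 K

861.4


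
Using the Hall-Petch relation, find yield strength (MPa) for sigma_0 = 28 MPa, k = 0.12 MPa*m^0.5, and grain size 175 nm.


d = 175 nm = 1.75e-07 m
sqrt(d) = 0.00041833
Hall-Petch contribution = k / sqrt(d) = 0.12 / 0.00041833 = 286.9 MPa
sigma = sigma_0 + k/sqrt(d) = 28 + 286.9 = 314.9 MPa

314.9


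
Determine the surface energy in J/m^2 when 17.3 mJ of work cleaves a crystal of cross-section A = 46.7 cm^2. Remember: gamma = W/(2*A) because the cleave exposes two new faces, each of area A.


Convert: A = 46.7 cm^2 = 0.00467 m^2, W = 17.3 mJ = 0.0173 J
Cleaving exposes two faces of area A, so total new surface = 2*A and gamma = W / (2*A)
gamma = 0.0173 / (2 * 0.00467)
gamma = 1.852 J/m^2

1.852


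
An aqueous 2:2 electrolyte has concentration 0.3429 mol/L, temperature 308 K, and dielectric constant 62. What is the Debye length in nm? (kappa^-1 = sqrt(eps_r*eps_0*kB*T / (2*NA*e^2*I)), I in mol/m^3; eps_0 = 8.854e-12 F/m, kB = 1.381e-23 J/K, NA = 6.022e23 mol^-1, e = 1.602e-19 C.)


Ionic strength I = 0.3429 * 2^2 * 1000 = 1371.6 mol/m^3
kappa^-1 = sqrt(62 * 8.854e-12 * 1.381e-23 * 308 / (2 * 6.022e23 * (1.602e-19)^2 * 1371.6))
kappa^-1 = 0.235 nm

0.235


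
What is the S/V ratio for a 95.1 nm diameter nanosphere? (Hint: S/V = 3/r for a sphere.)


Radius r = 95.1/2 = 47.55 nm
S/V = 3 / r = 3 / 47.55
S/V = 0.0631 nm^-1

0.0631


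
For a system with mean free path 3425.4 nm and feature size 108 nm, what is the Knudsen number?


Knudsen number Kn = lambda / L
Kn = 3425.4 / 108
Kn = 31.7167

31.7167


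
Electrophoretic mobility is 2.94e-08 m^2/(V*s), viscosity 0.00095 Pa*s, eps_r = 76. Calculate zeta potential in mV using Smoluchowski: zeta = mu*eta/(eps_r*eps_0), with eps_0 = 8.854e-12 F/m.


Smoluchowski equation: zeta = mu * eta / (eps_r * eps_0)
zeta = 2.94e-08 * 0.00095 / (76 * 8.854e-12)
zeta = 0.041507 V = 41.51 mV

41.51


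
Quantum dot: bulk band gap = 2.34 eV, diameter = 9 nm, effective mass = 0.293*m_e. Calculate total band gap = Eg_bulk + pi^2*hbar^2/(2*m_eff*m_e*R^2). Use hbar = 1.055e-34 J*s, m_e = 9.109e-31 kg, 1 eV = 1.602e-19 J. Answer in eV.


Radius R = 9/2 nm = 4.5e-09 m
Confinement energy dE = pi^2 * hbar^2 / (2 * m_eff * m_e * R^2)
dE = pi^2 * (1.055e-34)^2 / (2 * 0.293 * 9.109e-31 * (4.5e-09)^2) J, divided by 1.602e-19 J/eV
dE = 0.0634 eV
Total band gap = E_g(bulk) + dE = 2.34 + 0.0634 = 2.4034 eV

2.4034


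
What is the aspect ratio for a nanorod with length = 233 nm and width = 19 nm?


Aspect ratio AR = length / diameter
AR = 233 / 19
AR = 12.26

12.26


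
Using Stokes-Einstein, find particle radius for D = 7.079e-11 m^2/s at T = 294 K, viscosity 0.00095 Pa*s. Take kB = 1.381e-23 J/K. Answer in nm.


Stokes-Einstein: R = kB*T / (6*pi*eta*D)
R = 1.381e-23 * 294 / (6 * pi * 0.00095 * 7.079e-11)
R = 3.20291e-09 m = 3.2 nm

3.2


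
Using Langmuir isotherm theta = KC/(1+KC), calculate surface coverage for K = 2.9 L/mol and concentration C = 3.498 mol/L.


Langmuir isotherm: theta = K*C / (1 + K*C)
K*C = 2.9 * 3.498 = 10.1442
theta = 10.1442 / (1 + 10.1442) = 10.1442 / 11.1442
theta = 0.9103

0.9103


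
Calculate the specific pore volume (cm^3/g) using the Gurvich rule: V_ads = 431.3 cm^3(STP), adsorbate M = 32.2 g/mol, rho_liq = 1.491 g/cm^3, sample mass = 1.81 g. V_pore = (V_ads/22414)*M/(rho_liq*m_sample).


Moles adsorbed n = V_ads / 22414 = 431.3 / 22414 = 1.924244e-02 mol
Liquid volume V_liq = n * M / rho_liq = 1.924244e-02 * 32.2 / 1.491 = 0.41556 cm^3
Specific pore volume V_pore = V_liq / m_sample = 0.41556 / 1.81
V_pore = 0.2296 cm^3/g

0.2296


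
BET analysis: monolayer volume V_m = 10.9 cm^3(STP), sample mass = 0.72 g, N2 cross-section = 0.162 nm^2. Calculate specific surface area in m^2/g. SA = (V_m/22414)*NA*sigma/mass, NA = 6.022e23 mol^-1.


Number of moles in monolayer = V_m / 22414 = 10.9 / 22414 = 0.0004863
Number of molecules = moles * NA = 0.0004863 * 6.022e23
SA = molecules * sigma / mass
SA = (10.9 / 22414) * 6.022e23 * 0.162e-18 / 0.72
SA = 65.9 m^2/g

65.9


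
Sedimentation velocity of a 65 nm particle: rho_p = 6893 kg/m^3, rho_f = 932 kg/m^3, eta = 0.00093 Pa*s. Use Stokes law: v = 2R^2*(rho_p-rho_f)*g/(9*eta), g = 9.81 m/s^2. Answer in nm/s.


Radius R = 65/2 nm = 3.25e-08 m
Density difference = 6893 - 932 = 5961 kg/m^3
v = 2 * R^2 * (rho_p - rho_f) * g / (9 * eta)
v = 2 * (3.25e-08)^2 * 5961 * 9.81 / (9 * 0.00093)
v = 1.47591e-08 m/s = 14.7591 nm/s

14.7591


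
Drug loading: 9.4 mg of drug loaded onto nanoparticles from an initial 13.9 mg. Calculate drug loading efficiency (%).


Drug loading efficiency = (drug loaded / drug initial) * 100
DLE = 9.4 / 13.9 * 100
DLE = 0.6763 * 100
DLE = 67.63%

67.63


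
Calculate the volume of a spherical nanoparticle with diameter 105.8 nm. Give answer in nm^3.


Radius r = 105.8/2 = 52.9 nm
Volume V = (4/3) * pi * r^3
V = (4/3) * pi * (52.9)^3
V = 620091.28 nm^3

620091.28


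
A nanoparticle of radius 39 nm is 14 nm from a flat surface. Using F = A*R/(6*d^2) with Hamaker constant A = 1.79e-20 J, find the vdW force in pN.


Convert to SI: R = 39 nm = 3.9e-08 m, d = 14 nm = 1.4e-08 m
F = A * R / (6 * d^2)
F = 1.79e-20 * 3.9e-08 / (6 * (1.4e-08)^2)
F = 5.93622e-13 N = 0.594 pN

0.594


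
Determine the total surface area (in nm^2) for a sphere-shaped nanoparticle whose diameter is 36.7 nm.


Radius r = 36.7/2 = 18.35 nm
Surface area SA = 4 * pi * r^2
SA = 4 * pi * (18.35)^2
SA = 4231.38 nm^2

4231.38


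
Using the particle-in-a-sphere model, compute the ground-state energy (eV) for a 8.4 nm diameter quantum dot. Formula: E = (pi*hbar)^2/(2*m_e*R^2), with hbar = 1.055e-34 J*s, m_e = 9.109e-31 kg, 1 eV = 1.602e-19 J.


Radius R = 8.4/2 = 4.2 nm = 4.2e-09 m
E = (pi * 1.055e-34)^2 / (2 * 9.109e-31 * (4.2e-09)^2)
E(J) = 3.41826e-21
E = E(J) / 1.602e-19 = 0.0213 eV

0.0213


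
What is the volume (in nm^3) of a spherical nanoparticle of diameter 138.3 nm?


Radius r = 138.3/2 = 69.15 nm
Volume V = (4/3) * pi * r^3
V = (4/3) * pi * (69.15)^3
V = 1385049.08 nm^3

1385049.08


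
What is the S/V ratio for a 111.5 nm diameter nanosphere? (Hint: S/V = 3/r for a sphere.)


Radius r = 111.5/2 = 55.75 nm
S/V = 3 / r = 3 / 55.75
S/V = 0.0538 nm^-1

0.0538


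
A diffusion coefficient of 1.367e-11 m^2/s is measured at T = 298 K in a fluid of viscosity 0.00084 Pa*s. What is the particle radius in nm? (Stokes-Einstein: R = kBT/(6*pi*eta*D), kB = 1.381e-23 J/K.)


Stokes-Einstein: R = kB*T / (6*pi*eta*D)
R = 1.381e-23 * 298 / (6 * pi * 0.00084 * 1.367e-11)
R = 1.90135e-08 m = 19.01 nm

19.01


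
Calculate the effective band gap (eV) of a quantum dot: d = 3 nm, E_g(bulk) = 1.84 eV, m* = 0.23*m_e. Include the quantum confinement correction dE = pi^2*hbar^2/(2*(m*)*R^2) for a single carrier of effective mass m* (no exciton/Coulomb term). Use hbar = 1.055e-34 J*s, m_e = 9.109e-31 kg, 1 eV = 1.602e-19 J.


Radius R = 3/2 nm = 1.5e-09 m
Confinement energy dE = pi^2 * hbar^2 / (2 * m_eff * m_e * R^2)
dE = pi^2 * (1.055e-34)^2 / (2 * 0.23 * 9.109e-31 * (1.5e-09)^2) J, divided by 1.602e-19 J/eV
dE = 0.7273 eV
Total band gap = E_g(bulk) + dE = 1.84 + 0.7273 = 2.5673 eV

2.5673


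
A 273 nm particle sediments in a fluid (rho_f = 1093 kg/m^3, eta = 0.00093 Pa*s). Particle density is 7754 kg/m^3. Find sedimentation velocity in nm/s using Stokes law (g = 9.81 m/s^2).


Radius R = 273/2 nm = 1.365e-07 m
Density difference = 7754 - 1093 = 6661 kg/m^3
v = 2 * R^2 * (rho_p - rho_f) * g / (9 * eta)
v = 2 * (1.365e-07)^2 * 6661 * 9.81 / (9 * 0.00093)
v = 2.90923e-07 m/s = 290.9232 nm/s

290.9232


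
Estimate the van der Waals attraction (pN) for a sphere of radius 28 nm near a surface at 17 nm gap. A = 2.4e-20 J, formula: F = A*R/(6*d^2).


Convert to SI: R = 28 nm = 2.8e-08 m, d = 17 nm = 1.7e-08 m
F = A * R / (6 * d^2)
F = 2.4e-20 * 2.8e-08 / (6 * (1.7e-08)^2)
F = 3.87543e-13 N = 0.388 pN

0.388


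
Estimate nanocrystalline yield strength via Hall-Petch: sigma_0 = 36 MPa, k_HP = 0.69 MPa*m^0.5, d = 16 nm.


d = 16 nm = 1.6e-08 m
sqrt(d) = 0.0001264911
Hall-Petch contribution = k / sqrt(d) = 0.69 / 0.0001264911 = 5454.9 MPa
sigma = sigma_0 + k/sqrt(d) = 36 + 5454.9 = 5490.9 MPa

5490.9


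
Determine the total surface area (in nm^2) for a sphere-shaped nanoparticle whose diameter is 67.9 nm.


Radius r = 67.9/2 = 33.95 nm
Surface area SA = 4 * pi * r^2
SA = 4 * pi * (33.95)^2
SA = 14484.03 nm^2

14484.03


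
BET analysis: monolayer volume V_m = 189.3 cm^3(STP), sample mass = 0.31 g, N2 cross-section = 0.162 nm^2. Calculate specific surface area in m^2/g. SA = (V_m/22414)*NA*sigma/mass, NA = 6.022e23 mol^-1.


Number of moles in monolayer = V_m / 22414 = 189.3 / 22414 = 0.00844561
Number of molecules = moles * NA = 0.00844561 * 6.022e23
SA = molecules * sigma / mass
SA = (189.3 / 22414) * 6.022e23 * 0.162e-18 / 0.31
SA = 2657.8 m^2/g

2657.8


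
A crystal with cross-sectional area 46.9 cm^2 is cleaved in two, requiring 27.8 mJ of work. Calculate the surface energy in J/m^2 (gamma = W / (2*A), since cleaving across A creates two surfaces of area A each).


Convert: A = 46.9 cm^2 = 0.00469 m^2, W = 27.8 mJ = 0.0278 J
Cleaving exposes two faces of area A, so total new surface = 2*A and gamma = W / (2*A)
gamma = 0.0278 / (2 * 0.00469)
gamma = 2.964 J/m^2

2.964


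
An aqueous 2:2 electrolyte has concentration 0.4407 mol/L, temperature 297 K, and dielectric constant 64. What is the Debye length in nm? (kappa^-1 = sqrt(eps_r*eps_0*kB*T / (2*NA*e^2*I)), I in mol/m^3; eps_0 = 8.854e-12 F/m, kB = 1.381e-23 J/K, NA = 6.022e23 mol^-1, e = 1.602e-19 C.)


Ionic strength I = 0.4407 * 2^2 * 1000 = 1762.8 mol/m^3
kappa^-1 = sqrt(64 * 8.854e-12 * 1.381e-23 * 297 / (2 * 6.022e23 * (1.602e-19)^2 * 1762.8))
kappa^-1 = 0.207 nm

0.207


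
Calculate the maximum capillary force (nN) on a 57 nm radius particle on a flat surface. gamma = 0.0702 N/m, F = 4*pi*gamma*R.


Convert radius: R = 57 nm = 5.7e-08 m
F = 4 * pi * gamma * R
F = 4 * pi * 0.0702 * 5.7e-08
F = 5.02831e-08 N = 50.2831 nN

50.2831


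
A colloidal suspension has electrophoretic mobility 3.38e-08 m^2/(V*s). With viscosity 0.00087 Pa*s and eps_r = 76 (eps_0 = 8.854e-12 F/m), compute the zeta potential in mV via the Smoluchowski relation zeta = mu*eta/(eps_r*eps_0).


Smoluchowski equation: zeta = mu * eta / (eps_r * eps_0)
zeta = 3.38e-08 * 0.00087 / (76 * 8.854e-12)
zeta = 0.0437 V = 43.7 mV

43.7


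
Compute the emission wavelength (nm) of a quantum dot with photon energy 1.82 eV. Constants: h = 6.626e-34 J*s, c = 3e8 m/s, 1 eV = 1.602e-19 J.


Convert energy: E = 1.82 eV = 1.82 * 1.602e-19 = 2.91564e-19 J
lambda = h*c / E = 6.626e-34 * 3e8 / 2.91564e-19
lambda = 6.81771e-07 m = 681.8 nm

681.8


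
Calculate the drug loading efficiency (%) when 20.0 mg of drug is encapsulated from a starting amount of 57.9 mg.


Drug loading efficiency = (drug loaded / drug initial) * 100
DLE = 20.0 / 57.9 * 100
DLE = 0.3454 * 100
DLE = 34.54%

34.54


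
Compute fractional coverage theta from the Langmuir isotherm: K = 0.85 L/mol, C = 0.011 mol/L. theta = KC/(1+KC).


Langmuir isotherm: theta = K*C / (1 + K*C)
K*C = 0.85 * 0.011 = 0.00935
theta = 0.00935 / (1 + 0.00935) = 0.00935 / 1.00935
theta = 0.0093

0.0093


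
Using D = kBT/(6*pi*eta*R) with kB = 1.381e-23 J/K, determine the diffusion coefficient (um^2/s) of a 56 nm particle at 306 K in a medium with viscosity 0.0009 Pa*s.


Radius R = 56/2 = 28 nm = 2.8e-08 m
D = kB*T / (6*pi*eta*R)
D = 1.381e-23 * 306 / (6 * pi * 0.0009 * 2.8e-08)
D = 8.89638e-12 m^2/s = 8.896 um^2/s

8.896


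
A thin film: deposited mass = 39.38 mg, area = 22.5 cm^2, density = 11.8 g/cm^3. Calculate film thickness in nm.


Convert: m = 39.38 mg = 3.9380e-05 kg, A = 22.5 cm^2 = 2.2500e-03 m^2, rho = 11.8 g/cm^3 = 11800 kg/m^3
t = m / (A * rho)
t = 3.9380e-05 / (2.2500e-03 * 11800)
t = 1.4832e-06 m = 1483.2 nm

1483.2


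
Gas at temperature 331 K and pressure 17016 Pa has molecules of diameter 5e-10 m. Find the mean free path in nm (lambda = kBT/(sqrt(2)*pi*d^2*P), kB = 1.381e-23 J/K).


Mean free path: lambda = kB*T / (sqrt(2) * pi * d^2 * P)
lambda = 1.381e-23 * 331 / (sqrt(2) * pi * (5e-10)^2 * 17016)
lambda = 2.41857e-07 m
lambda = 241.86 nm

241.86
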